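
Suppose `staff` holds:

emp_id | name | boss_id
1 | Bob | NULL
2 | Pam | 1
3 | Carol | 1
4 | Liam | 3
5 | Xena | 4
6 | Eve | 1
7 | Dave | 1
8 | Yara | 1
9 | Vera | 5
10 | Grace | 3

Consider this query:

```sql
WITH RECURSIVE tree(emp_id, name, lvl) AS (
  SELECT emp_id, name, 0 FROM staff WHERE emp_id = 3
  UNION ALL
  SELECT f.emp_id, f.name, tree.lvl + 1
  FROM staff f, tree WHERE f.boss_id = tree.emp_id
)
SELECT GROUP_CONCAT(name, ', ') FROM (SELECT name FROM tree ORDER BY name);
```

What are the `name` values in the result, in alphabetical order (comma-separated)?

Carol, Grace, Liam, Vera, Xena

Base: emp_id=3 (Carol) at lvl 0.
Iteration 1: rows with boss_id in {3} -> Liam (id 4, lvl 1), Grace (id 10, lvl 1).
Iteration 2: rows with boss_id in {4,10} -> Xena (id 5, lvl 2).
Iteration 3: rows with boss_id in {5} -> Vera (id 9, lvl 3).
Iteration 4: no rows with boss_id in {9}; recursion stops.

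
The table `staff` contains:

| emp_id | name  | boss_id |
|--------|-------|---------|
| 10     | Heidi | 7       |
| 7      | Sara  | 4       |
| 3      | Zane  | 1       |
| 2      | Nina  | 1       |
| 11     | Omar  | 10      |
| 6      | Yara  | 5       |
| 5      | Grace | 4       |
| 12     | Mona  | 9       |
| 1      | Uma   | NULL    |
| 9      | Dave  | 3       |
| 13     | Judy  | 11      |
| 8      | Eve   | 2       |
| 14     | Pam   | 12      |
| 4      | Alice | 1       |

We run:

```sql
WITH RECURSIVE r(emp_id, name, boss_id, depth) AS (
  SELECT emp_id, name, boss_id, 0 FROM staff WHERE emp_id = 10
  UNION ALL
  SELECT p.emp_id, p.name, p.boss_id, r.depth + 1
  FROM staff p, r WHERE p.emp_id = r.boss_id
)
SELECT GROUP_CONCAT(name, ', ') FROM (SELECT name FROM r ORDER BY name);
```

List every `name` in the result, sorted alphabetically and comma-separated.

Alice, Heidi, Sara, Uma

Base: emp_id=10 (Heidi), boss_id=7, depth 0.
Iteration 1: join on emp_id=7 -> Sara (id 7, boss_id=4, depth 1).
Iteration 2: join on emp_id=4 -> Alice (id 4, boss_id=1, depth 2).
Iteration 3: join on emp_id=1 -> Uma (id 1, boss_id=NULL, depth 3).
Iteration 4: boss_id is NULL; no match; recursion stops.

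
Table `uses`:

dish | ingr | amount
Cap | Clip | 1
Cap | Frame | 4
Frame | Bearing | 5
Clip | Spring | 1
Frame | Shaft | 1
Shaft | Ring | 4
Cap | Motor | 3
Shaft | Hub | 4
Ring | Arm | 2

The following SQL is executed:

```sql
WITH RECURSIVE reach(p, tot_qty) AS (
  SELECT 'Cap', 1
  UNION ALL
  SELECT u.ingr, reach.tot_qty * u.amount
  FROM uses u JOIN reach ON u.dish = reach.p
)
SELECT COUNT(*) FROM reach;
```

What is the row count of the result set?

Base: (Cap, tot_qty=1).
Iteration 1: components of {Cap} -> Clip = 1*1 = 1, Frame = 1*4 = 4, Motor = 1*3 = 3.
Iteration 2: components of {Clip,Frame,Motor} -> Bearing = 4*5 = 20, Shaft = 4*1 = 4, Spring = 1*1 = 1.
Iteration 3: components of {Bearing,Shaft,Spring} -> Hub = 4*4 = 16, Ring = 4*4 = 16.
Iteration 4: components of {Hub,Ring} -> Arm = 16*2 = 32.
Iteration 5: no further components; recursion stops.
Total rows emitted: 10.

10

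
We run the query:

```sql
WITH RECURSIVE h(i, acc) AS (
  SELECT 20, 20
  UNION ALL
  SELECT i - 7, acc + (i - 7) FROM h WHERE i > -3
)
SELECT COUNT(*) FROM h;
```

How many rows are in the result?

5

Base: i=20, acc=20.
Iteration 1: 20 > -3 holds -> i = 20 - 7 = 13, acc = 20 + 13 = 33.
Iteration 2: 13 > -3 holds -> i = 13 - 7 = 6, acc = 33 + 6 = 39.
Iteration 3: 6 > -3 holds -> i = 6 - 7 = -1, acc = 39 + -1 = 38.
Iteration 4: -1 > -3 holds -> i = -1 - 7 = -8, acc = 38 + -8 = 30.
Iteration 5: -8 > -3 fails; recursion stops.
Total rows emitted: 5.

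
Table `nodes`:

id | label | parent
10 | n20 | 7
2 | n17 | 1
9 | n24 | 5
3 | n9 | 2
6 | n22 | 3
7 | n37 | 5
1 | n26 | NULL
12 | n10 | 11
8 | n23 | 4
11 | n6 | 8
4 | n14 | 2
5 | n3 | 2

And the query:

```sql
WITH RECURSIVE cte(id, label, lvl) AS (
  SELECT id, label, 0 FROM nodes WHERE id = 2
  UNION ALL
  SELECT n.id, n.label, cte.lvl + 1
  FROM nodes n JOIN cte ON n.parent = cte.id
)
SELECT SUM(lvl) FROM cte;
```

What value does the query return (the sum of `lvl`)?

21

Base: id=2 (n17) at lvl 0.
Iteration 1: rows with parent in {2} -> n9 (id 3, lvl 1), n14 (id 4, lvl 1), n3 (id 5, lvl 1).
Iteration 2: rows with parent in {3,4,5} -> n22 (id 6, lvl 2), n37 (id 7, lvl 2), n23 (id 8, lvl 2), n24 (id 9, lvl 2).
Iteration 3: rows with parent in {6,7,8,9} -> n20 (id 10, lvl 3), n6 (id 11, lvl 3).
Iteration 4: rows with parent in {10,11} -> n10 (id 12, lvl 4).
Iteration 5: no rows with parent in {12}; recursion stops.
SUM(lvl) = 0 + 1 + 1 + 1 + 2 + 2 + 2 + 2 + 3 + 3 + 4 = 21.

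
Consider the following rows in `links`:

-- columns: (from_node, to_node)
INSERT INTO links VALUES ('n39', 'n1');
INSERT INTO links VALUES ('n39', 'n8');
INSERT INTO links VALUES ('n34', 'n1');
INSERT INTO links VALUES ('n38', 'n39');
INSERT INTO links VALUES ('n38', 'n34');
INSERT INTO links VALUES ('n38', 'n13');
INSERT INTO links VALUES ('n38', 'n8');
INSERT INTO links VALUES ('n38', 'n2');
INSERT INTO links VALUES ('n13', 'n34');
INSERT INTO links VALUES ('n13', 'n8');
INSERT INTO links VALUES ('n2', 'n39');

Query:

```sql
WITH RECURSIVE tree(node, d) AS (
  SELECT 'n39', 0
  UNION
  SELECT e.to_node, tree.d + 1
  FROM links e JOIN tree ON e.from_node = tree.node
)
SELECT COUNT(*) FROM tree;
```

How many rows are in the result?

3

Base: (n39, d=0).
Iteration 1: edges from {n39} -> (n1, d=1), (n8, d=1).
Iteration 2: no outgoing edges from {n1,n8}; recursion stops.
Total rows emitted: 3.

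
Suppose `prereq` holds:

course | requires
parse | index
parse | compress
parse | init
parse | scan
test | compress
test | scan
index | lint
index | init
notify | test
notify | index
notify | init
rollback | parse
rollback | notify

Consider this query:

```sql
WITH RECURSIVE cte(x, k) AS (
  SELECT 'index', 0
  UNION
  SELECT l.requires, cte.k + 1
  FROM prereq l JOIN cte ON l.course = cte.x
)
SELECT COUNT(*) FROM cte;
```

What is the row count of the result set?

Base: (index, k=0).
Iteration 1: edges from {index} -> (init, k=1), (lint, k=1).
Iteration 2: no outgoing edges from {init,lint}; recursion stops.
Total rows emitted: 3.

3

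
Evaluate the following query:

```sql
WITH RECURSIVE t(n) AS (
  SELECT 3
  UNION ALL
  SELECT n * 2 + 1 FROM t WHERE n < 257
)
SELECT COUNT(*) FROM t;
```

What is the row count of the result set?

Base: n=3.
Iteration 1: 3 < 257 holds -> n = 3 * 2 + 1 = 7.
Iteration 2: 7 < 257 holds -> n = 7 * 2 + 1 = 15.
Iteration 3: 15 < 257 holds -> n = 15 * 2 + 1 = 31.
Iteration 4: 31 < 257 holds -> n = 31 * 2 + 1 = 63.
Iteration 5: 63 < 257 holds -> n = 63 * 2 + 1 = 127.
Iteration 6: 127 < 257 holds -> n = 127 * 2 + 1 = 255.
Iteration 7: 255 < 257 holds -> n = 255 * 2 + 1 = 511.
Iteration 8: 511 < 257 fails; recursion stops.
Total rows emitted: 8.

8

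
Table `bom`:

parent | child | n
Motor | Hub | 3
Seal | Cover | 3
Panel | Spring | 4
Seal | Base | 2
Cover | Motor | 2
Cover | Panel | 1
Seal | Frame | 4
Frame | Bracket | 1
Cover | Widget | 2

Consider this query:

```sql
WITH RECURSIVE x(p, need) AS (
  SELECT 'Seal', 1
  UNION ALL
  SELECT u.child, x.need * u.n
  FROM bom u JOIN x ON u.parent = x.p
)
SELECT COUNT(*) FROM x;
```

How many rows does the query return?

10

Base: (Seal, need=1).
Iteration 1: components of {Seal} -> Base = 1*2 = 2, Cover = 1*3 = 3, Frame = 1*4 = 4.
Iteration 2: components of {Base,Cover,Frame} -> Bracket = 4*1 = 4, Motor = 3*2 = 6, Panel = 3*1 = 3, Widget = 3*2 = 6.
Iteration 3: components of {Bracket,Motor,Panel,Widget} -> Hub = 6*3 = 18, Spring = 3*4 = 12.
Iteration 4: no further components; recursion stops.
Total rows emitted: 10.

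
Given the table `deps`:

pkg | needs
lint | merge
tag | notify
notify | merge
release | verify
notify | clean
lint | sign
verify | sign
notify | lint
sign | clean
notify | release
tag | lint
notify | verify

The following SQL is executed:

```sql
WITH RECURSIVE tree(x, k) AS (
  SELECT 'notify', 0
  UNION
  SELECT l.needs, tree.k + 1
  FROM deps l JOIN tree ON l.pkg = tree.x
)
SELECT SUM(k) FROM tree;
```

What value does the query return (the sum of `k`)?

Base: (notify, k=0).
Iteration 1: edges from {notify} -> (clean, k=1), (lint, k=1), (merge, k=1), (release, k=1), (verify, k=1).
Iteration 2: edges from {clean,lint,merge,release,verify} -> (merge, k=2), (sign, k=2), (verify, k=2). [UNION drops 1 duplicate row(s)]
Iteration 3: edges from {merge,sign,verify} -> (clean, k=3), (sign, k=3).
Iteration 4: edges from {clean,sign} -> (clean, k=4).
Iteration 5: no outgoing edges from {clean}; recursion stops.
SUM(k) = 0 + 1 + 1 + 1 + 1 + 1 + 2 + 2 + 2 + 3 + 3 + 4 = 21.

21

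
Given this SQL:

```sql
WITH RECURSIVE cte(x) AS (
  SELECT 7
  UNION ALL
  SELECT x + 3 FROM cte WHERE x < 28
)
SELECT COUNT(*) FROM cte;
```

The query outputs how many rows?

8

Base: x=7.
Iteration 1: 7 < 28 holds -> x = 7 + 3 = 10.
Iteration 2: 10 < 28 holds -> x = 10 + 3 = 13.
Iteration 3: 13 < 28 holds -> x = 13 + 3 = 16.
Iteration 4: 16 < 28 holds -> x = 16 + 3 = 19.
Iteration 5: 19 < 28 holds -> x = 19 + 3 = 22.
Iteration 6: 22 < 28 holds -> x = 22 + 3 = 25.
Iteration 7: 25 < 28 holds -> x = 25 + 3 = 28.
Iteration 8: 28 < 28 fails; recursion stops.
Total rows emitted: 8.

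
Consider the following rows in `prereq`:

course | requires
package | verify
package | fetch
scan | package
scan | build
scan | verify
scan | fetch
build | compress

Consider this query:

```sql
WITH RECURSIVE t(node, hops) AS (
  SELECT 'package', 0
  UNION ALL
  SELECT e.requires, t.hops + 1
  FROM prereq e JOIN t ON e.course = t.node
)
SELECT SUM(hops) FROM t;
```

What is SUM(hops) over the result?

2

Base: (package, hops=0).
Iteration 1: edges from {package} -> (fetch, hops=1), (verify, hops=1).
Iteration 2: no outgoing edges from {fetch,verify}; recursion stops.
SUM(hops) = 0 + 1 + 1 = 2.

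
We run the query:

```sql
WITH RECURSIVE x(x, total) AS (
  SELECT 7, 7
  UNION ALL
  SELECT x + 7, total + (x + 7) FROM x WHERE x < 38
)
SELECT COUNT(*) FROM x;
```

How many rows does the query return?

Base: x=7, total=7.
Iteration 1: 7 < 38 holds -> x = 7 + 7 = 14, total = 7 + 14 = 21.
Iteration 2: 14 < 38 holds -> x = 14 + 7 = 21, total = 21 + 21 = 42.
Iteration 3: 21 < 38 holds -> x = 21 + 7 = 28, total = 42 + 28 = 70.
Iteration 4: 28 < 38 holds -> x = 28 + 7 = 35, total = 70 + 35 = 105.
Iteration 5: 35 < 38 holds -> x = 35 + 7 = 42, total = 105 + 42 = 147.
Iteration 6: 42 < 38 fails; recursion stops.
Total rows emitted: 6.

6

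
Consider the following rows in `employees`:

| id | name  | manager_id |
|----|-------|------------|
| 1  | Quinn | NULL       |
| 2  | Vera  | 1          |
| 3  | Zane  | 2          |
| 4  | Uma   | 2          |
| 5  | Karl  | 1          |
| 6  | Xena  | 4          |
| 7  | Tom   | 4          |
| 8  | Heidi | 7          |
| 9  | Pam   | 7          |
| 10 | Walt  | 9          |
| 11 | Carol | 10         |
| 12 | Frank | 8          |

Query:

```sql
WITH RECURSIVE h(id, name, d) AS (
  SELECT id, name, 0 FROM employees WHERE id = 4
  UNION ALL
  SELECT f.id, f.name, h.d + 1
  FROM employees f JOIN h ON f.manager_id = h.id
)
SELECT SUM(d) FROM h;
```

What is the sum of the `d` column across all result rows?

16

Base: id=4 (Uma) at d 0.
Iteration 1: rows with manager_id in {4} -> Xena (id 6, d 1), Tom (id 7, d 1).
Iteration 2: rows with manager_id in {6,7} -> Heidi (id 8, d 2), Pam (id 9, d 2).
Iteration 3: rows with manager_id in {8,9} -> Walt (id 10, d 3), Frank (id 12, d 3).
Iteration 4: rows with manager_id in {10,12} -> Carol (id 11, d 4).
Iteration 5: no rows with manager_id in {11}; recursion stops.
SUM(d) = 0 + 1 + 1 + 2 + 2 + 3 + 3 + 4 = 16.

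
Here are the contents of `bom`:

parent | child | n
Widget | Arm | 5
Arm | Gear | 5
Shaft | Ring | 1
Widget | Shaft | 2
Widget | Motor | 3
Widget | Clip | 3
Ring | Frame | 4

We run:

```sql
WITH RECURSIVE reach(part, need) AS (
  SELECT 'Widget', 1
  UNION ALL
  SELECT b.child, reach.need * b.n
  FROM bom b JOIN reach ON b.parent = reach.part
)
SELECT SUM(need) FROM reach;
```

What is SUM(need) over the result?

Base: (Widget, need=1).
Iteration 1: components of {Widget} -> Arm = 1*5 = 5, Clip = 1*3 = 3, Motor = 1*3 = 3, Shaft = 1*2 = 2.
Iteration 2: components of {Arm,Clip,Motor,Shaft} -> Gear = 5*5 = 25, Ring = 2*1 = 2.
Iteration 3: components of {Gear,Ring} -> Frame = 2*4 = 8.
Iteration 4: no further components; recursion stops.
SUM(need) = 1 + 3 + 3 + 2 + 5 + 2 + 25 + 8 = 49.

49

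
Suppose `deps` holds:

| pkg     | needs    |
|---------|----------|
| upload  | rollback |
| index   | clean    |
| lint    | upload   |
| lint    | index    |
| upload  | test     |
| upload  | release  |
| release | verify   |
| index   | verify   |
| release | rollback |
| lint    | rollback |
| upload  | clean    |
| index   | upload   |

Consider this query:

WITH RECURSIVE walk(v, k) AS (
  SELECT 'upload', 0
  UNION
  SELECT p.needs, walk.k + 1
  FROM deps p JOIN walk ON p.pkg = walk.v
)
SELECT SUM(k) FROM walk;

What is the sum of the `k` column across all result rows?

8

Base: (upload, k=0).
Iteration 1: edges from {upload} -> (clean, k=1), (release, k=1), (rollback, k=1), (test, k=1).
Iteration 2: edges from {clean,release,rollback,test} -> (rollback, k=2), (verify, k=2).
Iteration 3: no outgoing edges from {rollback,verify}; recursion stops.
SUM(k) = 0 + 1 + 1 + 1 + 1 + 2 + 2 = 8.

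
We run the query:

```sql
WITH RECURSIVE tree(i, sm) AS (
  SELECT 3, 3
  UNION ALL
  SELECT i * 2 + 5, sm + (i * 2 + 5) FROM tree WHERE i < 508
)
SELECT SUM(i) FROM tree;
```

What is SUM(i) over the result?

Base: i=3, sm=3.
Iteration 1: 3 < 508 holds -> i = 3 * 2 + 5 = 11, sm = 3 + 11 = 14.
Iteration 2: 11 < 508 holds -> i = 11 * 2 + 5 = 27, sm = 14 + 27 = 41.
Iteration 3: 27 < 508 holds -> i = 27 * 2 + 5 = 59, sm = 41 + 59 = 100.
Iteration 4: 59 < 508 holds -> i = 59 * 2 + 5 = 123, sm = 100 + 123 = 223.
Iteration 5: 123 < 508 holds -> i = 123 * 2 + 5 = 251, sm = 223 + 251 = 474.
Iteration 6: 251 < 508 holds -> i = 251 * 2 + 5 = 507, sm = 474 + 507 = 981.
Iteration 7: 507 < 508 holds -> i = 507 * 2 + 5 = 1019, sm = 981 + 1019 = 2000.
Iteration 8: 1019 < 508 fails; recursion stops.
SUM(i) = 3 + 11 + 27 + 59 + 123 + 251 + 507 + 1019 = 2000.

2000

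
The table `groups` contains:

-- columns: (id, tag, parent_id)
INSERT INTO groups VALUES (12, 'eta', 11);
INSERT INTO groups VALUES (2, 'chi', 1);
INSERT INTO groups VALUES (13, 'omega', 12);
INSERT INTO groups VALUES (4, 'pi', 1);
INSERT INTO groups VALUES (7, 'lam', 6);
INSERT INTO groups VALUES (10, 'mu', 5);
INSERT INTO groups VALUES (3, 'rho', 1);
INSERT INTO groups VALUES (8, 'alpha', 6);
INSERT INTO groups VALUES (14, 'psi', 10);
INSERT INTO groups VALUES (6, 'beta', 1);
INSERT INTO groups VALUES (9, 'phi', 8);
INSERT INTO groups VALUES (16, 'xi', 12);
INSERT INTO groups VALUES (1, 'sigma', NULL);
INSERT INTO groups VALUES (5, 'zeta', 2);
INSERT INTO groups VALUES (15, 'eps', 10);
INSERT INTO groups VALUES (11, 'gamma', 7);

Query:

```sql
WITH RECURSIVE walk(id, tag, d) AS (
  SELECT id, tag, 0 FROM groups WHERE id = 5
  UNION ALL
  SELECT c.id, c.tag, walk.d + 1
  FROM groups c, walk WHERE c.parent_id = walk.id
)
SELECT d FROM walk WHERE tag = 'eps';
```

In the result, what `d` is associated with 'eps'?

Base: id=5 (zeta) at d 0.
Iteration 1: rows with parent_id in {5} -> mu (id 10, d 1).
Iteration 2: rows with parent_id in {10} -> psi (id 14, d 2), eps (id 15, d 2).
Iteration 3: no rows with parent_id in {14,15}; recursion stops.

2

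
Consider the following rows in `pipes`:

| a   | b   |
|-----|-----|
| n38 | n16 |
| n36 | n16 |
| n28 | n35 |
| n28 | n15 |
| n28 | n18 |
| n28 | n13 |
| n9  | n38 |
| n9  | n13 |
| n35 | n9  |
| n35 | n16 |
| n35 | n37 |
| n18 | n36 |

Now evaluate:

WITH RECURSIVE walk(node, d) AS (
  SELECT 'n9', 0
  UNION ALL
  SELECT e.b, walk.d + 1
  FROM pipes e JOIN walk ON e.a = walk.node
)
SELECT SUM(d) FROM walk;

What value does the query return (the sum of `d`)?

Base: (n9, d=0).
Iteration 1: edges from {n9} -> (n13, d=1), (n38, d=1).
Iteration 2: edges from {n13,n38} -> (n16, d=2).
Iteration 3: no outgoing edges from {n16}; recursion stops.
SUM(d) = 0 + 1 + 1 + 2 = 4.

4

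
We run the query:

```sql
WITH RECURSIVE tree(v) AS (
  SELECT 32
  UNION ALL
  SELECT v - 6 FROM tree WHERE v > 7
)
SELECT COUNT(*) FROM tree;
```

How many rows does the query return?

6

Base: v=32.
Iteration 1: 32 > 7 holds -> v = 32 - 6 = 26.
Iteration 2: 26 > 7 holds -> v = 26 - 6 = 20.
Iteration 3: 20 > 7 holds -> v = 20 - 6 = 14.
Iteration 4: 14 > 7 holds -> v = 14 - 6 = 8.
Iteration 5: 8 > 7 holds -> v = 8 - 6 = 2.
Iteration 6: 2 > 7 fails; recursion stops.
Total rows emitted: 6.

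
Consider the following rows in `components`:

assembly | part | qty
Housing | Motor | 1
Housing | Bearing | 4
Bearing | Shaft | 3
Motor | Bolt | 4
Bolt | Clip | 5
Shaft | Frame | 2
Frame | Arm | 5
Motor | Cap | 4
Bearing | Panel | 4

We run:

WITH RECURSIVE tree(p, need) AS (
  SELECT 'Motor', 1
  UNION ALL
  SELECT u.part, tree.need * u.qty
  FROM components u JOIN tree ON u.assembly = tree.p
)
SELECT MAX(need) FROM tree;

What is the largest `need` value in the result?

Base: (Motor, need=1).
Iteration 1: components of {Motor} -> Bolt = 1*4 = 4, Cap = 1*4 = 4.
Iteration 2: components of {Bolt,Cap} -> Clip = 4*5 = 20.
Iteration 3: no further components; recursion stops.
need values: 1, 4, 4, 20; the maximum is 20.

20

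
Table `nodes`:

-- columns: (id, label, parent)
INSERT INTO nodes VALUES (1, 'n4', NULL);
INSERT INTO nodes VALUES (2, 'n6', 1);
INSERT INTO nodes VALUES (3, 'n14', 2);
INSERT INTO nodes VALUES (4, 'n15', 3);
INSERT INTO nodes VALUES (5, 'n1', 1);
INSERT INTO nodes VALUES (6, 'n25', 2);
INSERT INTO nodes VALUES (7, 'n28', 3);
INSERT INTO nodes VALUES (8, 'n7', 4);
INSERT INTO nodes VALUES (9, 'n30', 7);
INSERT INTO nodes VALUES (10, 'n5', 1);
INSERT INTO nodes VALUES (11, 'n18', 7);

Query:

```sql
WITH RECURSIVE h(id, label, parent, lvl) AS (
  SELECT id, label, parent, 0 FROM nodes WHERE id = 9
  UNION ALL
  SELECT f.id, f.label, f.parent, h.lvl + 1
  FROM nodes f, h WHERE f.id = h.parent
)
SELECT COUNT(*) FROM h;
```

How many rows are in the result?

5

Base: id=9 (n30), parent=7, lvl 0.
Iteration 1: join on id=7 -> n28 (id 7, parent=3, lvl 1).
Iteration 2: join on id=3 -> n14 (id 3, parent=2, lvl 2).
Iteration 3: join on id=2 -> n6 (id 2, parent=1, lvl 3).
Iteration 4: join on id=1 -> n4 (id 1, parent=NULL, lvl 4).
Iteration 5: parent is NULL; no match; recursion stops.
Total rows emitted: 5.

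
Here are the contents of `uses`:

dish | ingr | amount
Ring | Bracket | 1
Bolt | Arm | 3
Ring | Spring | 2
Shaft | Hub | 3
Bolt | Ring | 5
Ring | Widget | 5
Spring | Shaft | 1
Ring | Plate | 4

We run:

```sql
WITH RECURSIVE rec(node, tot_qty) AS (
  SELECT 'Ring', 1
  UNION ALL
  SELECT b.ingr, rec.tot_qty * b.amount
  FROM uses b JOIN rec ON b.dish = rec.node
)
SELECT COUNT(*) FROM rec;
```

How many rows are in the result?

7

Base: (Ring, tot_qty=1).
Iteration 1: components of {Ring} -> Bracket = 1*1 = 1, Plate = 1*4 = 4, Spring = 1*2 = 2, Widget = 1*5 = 5.
Iteration 2: components of {Bracket,Plate,Spring,Widget} -> Shaft = 2*1 = 2.
Iteration 3: components of {Shaft} -> Hub = 2*3 = 6.
Iteration 4: no further components; recursion stops.
Total rows emitted: 7.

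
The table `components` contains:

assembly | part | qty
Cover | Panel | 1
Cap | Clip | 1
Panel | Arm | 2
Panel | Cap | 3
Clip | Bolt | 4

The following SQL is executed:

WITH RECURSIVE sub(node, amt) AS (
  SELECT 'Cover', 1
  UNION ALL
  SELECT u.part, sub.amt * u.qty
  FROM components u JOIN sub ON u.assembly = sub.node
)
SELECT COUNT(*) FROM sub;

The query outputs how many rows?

6

Base: (Cover, amt=1).
Iteration 1: components of {Cover} -> Panel = 1*1 = 1.
Iteration 2: components of {Panel} -> Arm = 1*2 = 2, Cap = 1*3 = 3.
Iteration 3: components of {Arm,Cap} -> Clip = 3*1 = 3.
Iteration 4: components of {Clip} -> Bolt = 3*4 = 12.
Iteration 5: no further components; recursion stops.
Total rows emitted: 6.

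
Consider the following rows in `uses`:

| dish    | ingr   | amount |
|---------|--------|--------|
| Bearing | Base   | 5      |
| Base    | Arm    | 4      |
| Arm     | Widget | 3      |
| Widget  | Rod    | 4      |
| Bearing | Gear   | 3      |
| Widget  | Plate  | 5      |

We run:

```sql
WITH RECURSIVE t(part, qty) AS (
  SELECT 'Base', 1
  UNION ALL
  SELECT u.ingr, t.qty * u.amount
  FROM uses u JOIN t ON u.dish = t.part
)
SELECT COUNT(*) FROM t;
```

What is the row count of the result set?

Base: (Base, qty=1).
Iteration 1: components of {Base} -> Arm = 1*4 = 4.
Iteration 2: components of {Arm} -> Widget = 4*3 = 12.
Iteration 3: components of {Widget} -> Plate = 12*5 = 60, Rod = 12*4 = 48.
Iteration 4: no further components; recursion stops.
Total rows emitted: 5.

5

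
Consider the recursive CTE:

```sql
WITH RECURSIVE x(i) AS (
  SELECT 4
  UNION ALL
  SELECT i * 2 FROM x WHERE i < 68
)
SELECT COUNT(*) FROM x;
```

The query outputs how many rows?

Base: i=4.
Iteration 1: 4 < 68 holds -> i = 4 * 2 = 8.
Iteration 2: 8 < 68 holds -> i = 8 * 2 = 16.
Iteration 3: 16 < 68 holds -> i = 16 * 2 = 32.
Iteration 4: 32 < 68 holds -> i = 32 * 2 = 64.
Iteration 5: 64 < 68 holds -> i = 64 * 2 = 128.
Iteration 6: 128 < 68 fails; recursion stops.
Total rows emitted: 6.

6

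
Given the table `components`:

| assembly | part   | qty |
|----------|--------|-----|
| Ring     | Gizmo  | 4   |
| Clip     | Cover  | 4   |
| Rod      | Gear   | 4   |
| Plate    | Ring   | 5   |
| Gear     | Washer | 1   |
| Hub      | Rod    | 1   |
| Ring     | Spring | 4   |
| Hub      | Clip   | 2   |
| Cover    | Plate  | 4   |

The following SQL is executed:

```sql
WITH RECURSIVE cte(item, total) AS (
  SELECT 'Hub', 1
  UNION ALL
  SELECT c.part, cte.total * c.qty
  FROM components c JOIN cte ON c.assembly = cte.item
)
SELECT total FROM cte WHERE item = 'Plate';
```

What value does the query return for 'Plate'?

32

Base: (Hub, total=1).
Iteration 1: components of {Hub} -> Clip = 1*2 = 2, Rod = 1*1 = 1.
Iteration 2: components of {Clip,Rod} -> Cover = 2*4 = 8, Gear = 1*4 = 4.
Iteration 3: components of {Cover,Gear} -> Plate = 8*4 = 32, Washer = 4*1 = 4.
Iteration 4: components of {Plate,Washer} -> Ring = 32*5 = 160.
Iteration 5: components of {Ring} -> Gizmo = 160*4 = 640, Spring = 160*4 = 640.
Iteration 6: no further components; recursion stops.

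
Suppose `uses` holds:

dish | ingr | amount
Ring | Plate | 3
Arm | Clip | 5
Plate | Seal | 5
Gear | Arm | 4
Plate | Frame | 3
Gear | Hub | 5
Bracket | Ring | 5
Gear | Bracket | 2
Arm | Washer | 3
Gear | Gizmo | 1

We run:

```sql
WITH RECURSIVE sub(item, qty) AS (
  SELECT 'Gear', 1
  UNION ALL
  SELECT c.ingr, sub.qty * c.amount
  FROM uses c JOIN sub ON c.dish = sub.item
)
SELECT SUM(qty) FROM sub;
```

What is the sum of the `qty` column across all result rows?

325

Base: (Gear, qty=1).
Iteration 1: components of {Gear} -> Arm = 1*4 = 4, Bracket = 1*2 = 2, Gizmo = 1*1 = 1, Hub = 1*5 = 5.
Iteration 2: components of {Arm,Bracket,Gizmo,Hub} -> Clip = 4*5 = 20, Ring = 2*5 = 10, Washer = 4*3 = 12.
Iteration 3: components of {Clip,Ring,Washer} -> Plate = 10*3 = 30.
Iteration 4: components of {Plate} -> Frame = 30*3 = 90, Seal = 30*5 = 150.
Iteration 5: no further components; recursion stops.
SUM(qty) = 1 + 2 + 5 + 4 + 1 + 10 + 20 + 12 + 30 + 90 + 150 = 325.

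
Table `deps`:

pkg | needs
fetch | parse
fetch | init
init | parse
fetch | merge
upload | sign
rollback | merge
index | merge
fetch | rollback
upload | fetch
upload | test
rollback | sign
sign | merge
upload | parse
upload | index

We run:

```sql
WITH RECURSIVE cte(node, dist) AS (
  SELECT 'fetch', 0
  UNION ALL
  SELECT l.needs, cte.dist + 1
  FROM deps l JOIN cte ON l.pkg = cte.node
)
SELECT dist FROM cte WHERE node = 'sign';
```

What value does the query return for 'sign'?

2

Base: (fetch, dist=0).
Iteration 1: edges from {fetch} -> (init, dist=1), (merge, dist=1), (parse, dist=1), (rollback, dist=1).
Iteration 2: edges from {init,merge,parse,rollback} -> (merge, dist=2), (parse, dist=2), (sign, dist=2).
Iteration 3: edges from {merge,parse,sign} -> (merge, dist=3).
Iteration 4: no outgoing edges from {merge}; recursion stops.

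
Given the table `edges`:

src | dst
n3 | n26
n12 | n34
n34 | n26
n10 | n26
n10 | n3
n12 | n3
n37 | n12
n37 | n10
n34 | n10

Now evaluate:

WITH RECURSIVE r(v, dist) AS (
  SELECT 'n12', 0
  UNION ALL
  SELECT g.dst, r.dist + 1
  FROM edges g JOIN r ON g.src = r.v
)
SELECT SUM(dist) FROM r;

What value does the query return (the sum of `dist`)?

18

Base: (n12, dist=0).
Iteration 1: edges from {n12} -> (n3, dist=1), (n34, dist=1).
Iteration 2: edges from {n3,n34} -> (n10, dist=2), (n26, dist=2) x2. [UNION ALL keeps all 3 new rows, including repeats]
Iteration 3: edges from {n10,n26} -> (n26, dist=3), (n3, dist=3).
Iteration 4: edges from {n26,n3} -> (n26, dist=4).
Iteration 5: no outgoing edges from {n26}; recursion stops.
SUM(dist) = 0 + 1 + 1 + 2 + 2 + 2 + 3 + 3 + 4 = 18.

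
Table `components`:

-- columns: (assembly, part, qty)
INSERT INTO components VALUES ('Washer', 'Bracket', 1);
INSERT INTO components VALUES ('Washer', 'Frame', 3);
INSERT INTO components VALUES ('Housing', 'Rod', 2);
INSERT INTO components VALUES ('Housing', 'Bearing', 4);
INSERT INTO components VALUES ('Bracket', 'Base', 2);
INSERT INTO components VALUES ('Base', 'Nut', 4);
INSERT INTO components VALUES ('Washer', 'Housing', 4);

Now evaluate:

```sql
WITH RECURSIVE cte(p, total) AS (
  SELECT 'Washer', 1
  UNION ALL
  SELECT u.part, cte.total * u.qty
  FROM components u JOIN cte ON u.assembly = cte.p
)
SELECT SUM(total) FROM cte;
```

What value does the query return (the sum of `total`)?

43

Base: (Washer, total=1).
Iteration 1: components of {Washer} -> Bracket = 1*1 = 1, Frame = 1*3 = 3, Housing = 1*4 = 4.
Iteration 2: components of {Bracket,Frame,Housing} -> Base = 1*2 = 2, Bearing = 4*4 = 16, Rod = 4*2 = 8.
Iteration 3: components of {Base,Bearing,Rod} -> Nut = 2*4 = 8.
Iteration 4: no further components; recursion stops.
SUM(total) = 1 + 3 + 1 + 4 + 2 + 16 + 8 + 8 = 43.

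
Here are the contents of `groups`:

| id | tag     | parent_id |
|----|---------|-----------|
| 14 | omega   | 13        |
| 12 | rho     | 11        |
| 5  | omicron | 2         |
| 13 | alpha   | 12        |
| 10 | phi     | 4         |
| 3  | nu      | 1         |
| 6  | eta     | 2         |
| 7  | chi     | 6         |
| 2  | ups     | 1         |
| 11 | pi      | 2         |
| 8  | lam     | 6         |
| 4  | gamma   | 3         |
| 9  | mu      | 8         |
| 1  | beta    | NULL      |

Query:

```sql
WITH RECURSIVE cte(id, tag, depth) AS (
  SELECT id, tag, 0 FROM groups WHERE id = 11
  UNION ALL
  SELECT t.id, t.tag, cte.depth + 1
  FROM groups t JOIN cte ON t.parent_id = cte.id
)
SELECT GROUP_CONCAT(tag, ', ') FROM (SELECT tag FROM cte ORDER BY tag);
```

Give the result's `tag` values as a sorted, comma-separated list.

Base: id=11 (pi) at depth 0.
Iteration 1: rows with parent_id in {11} -> rho (id 12, depth 1).
Iteration 2: rows with parent_id in {12} -> alpha (id 13, depth 2).
Iteration 3: rows with parent_id in {13} -> omega (id 14, depth 3).
Iteration 4: no rows with parent_id in {14}; recursion stops.

alpha, omega, pi, rho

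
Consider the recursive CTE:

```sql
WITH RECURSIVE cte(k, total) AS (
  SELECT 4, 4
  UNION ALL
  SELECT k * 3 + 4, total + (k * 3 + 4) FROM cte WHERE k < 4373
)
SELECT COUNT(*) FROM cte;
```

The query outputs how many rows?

8

Base: k=4, total=4.
Iteration 1: 4 < 4373 holds -> k = 4 * 3 + 4 = 16, total = 4 + 16 = 20.
Iteration 2: 16 < 4373 holds -> k = 16 * 3 + 4 = 52, total = 20 + 52 = 72.
Iteration 3: 52 < 4373 holds -> k = 52 * 3 + 4 = 160, total = 72 + 160 = 232.
Iteration 4: 160 < 4373 holds -> k = 160 * 3 + 4 = 484, total = 232 + 484 = 716.
Iteration 5: 484 < 4373 holds -> k = 484 * 3 + 4 = 1456, total = 716 + 1456 = 2172.
Iteration 6: 1456 < 4373 holds -> k = 1456 * 3 + 4 = 4372, total = 2172 + 4372 = 6544.
Iteration 7: 4372 < 4373 holds -> k = 4372 * 3 + 4 = 13120, total = 6544 + 13120 = 19664.
Iteration 8: 13120 < 4373 fails; recursion stops.
Total rows emitted: 8.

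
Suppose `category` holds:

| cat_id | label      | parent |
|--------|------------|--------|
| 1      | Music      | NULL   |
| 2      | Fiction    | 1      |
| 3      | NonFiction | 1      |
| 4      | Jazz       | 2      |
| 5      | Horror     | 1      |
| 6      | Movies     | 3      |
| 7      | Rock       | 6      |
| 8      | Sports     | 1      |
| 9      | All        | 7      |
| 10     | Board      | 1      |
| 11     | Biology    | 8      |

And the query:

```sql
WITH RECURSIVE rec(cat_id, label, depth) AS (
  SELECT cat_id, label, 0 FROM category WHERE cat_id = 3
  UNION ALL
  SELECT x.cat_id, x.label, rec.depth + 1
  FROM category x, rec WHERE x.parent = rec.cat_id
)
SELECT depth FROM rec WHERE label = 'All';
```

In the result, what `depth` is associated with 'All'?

Base: cat_id=3 (NonFiction) at depth 0.
Iteration 1: rows with parent in {3} -> Movies (id 6, depth 1).
Iteration 2: rows with parent in {6} -> Rock (id 7, depth 2).
Iteration 3: rows with parent in {7} -> All (id 9, depth 3).
Iteration 4: no rows with parent in {9}; recursion stops.

3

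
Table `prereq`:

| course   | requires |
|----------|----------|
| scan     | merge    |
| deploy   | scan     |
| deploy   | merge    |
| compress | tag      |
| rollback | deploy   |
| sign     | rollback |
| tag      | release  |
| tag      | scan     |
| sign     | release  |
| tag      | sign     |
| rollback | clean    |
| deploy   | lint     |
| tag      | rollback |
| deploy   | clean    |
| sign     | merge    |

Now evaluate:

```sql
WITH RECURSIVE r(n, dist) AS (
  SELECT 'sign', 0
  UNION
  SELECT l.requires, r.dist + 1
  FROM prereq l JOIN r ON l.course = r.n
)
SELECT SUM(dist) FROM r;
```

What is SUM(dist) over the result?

Base: (sign, dist=0).
Iteration 1: edges from {sign} -> (merge, dist=1), (release, dist=1), (rollback, dist=1).
Iteration 2: edges from {merge,release,rollback} -> (clean, dist=2), (deploy, dist=2).
Iteration 3: edges from {clean,deploy} -> (clean, dist=3), (lint, dist=3), (merge, dist=3), (scan, dist=3).
Iteration 4: edges from {clean,lint,merge,scan} -> (merge, dist=4).
Iteration 5: no outgoing edges from {merge}; recursion stops.
SUM(dist) = 0 + 1 + 1 + 1 + 2 + 2 + 3 + 3 + 3 + 3 + 4 = 23.

23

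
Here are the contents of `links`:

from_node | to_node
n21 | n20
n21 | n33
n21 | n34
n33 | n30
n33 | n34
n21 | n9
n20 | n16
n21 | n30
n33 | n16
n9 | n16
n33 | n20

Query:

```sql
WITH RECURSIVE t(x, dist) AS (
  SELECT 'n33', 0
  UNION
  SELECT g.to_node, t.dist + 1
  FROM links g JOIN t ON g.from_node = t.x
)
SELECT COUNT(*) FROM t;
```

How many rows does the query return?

6

Base: (n33, dist=0).
Iteration 1: edges from {n33} -> (n16, dist=1), (n20, dist=1), (n30, dist=1), (n34, dist=1).
Iteration 2: edges from {n16,n20,n30,n34} -> (n16, dist=2).
Iteration 3: no outgoing edges from {n16}; recursion stops.
Total rows emitted: 6.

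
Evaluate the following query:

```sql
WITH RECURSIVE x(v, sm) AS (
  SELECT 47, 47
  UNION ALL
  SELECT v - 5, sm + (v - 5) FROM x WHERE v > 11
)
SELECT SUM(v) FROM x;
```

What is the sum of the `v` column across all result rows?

243

Base: v=47, sm=47.
Iteration 1: 47 > 11 holds -> v = 47 - 5 = 42, sm = 47 + 42 = 89.
Iteration 2: 42 > 11 holds -> v = 42 - 5 = 37, sm = 89 + 37 = 126.
Iteration 3: 37 > 11 holds -> v = 37 - 5 = 32, sm = 126 + 32 = 158.
Iteration 4: 32 > 11 holds -> v = 32 - 5 = 27, sm = 158 + 27 = 185.
Iteration 5: 27 > 11 holds -> v = 27 - 5 = 22, sm = 185 + 22 = 207.
Iteration 6: 22 > 11 holds -> v = 22 - 5 = 17, sm = 207 + 17 = 224.
Iteration 7: 17 > 11 holds -> v = 17 - 5 = 12, sm = 224 + 12 = 236.
Iteration 8: 12 > 11 holds -> v = 12 - 5 = 7, sm = 236 + 7 = 243.
Iteration 9: 7 > 11 fails; recursion stops.
SUM(v) = 47 + 42 + 37 + 32 + 27 + 22 + 17 + 12 + 7 = 243.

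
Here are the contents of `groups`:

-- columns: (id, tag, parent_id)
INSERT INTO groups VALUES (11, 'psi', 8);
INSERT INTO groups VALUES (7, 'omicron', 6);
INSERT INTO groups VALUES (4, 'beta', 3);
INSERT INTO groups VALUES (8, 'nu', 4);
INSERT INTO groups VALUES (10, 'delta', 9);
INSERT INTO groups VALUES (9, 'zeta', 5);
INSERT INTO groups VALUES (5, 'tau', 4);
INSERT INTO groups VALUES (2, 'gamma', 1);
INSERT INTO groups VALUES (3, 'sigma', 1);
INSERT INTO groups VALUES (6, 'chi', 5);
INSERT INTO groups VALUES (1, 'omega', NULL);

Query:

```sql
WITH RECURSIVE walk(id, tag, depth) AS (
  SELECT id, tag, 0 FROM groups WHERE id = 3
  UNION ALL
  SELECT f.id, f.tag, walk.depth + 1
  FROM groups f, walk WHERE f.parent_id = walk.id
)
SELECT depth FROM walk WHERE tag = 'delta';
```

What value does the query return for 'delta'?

4

Base: id=3 (sigma) at depth 0.
Iteration 1: rows with parent_id in {3} -> beta (id 4, depth 1).
Iteration 2: rows with parent_id in {4} -> tau (id 5, depth 2), nu (id 8, depth 2).
Iteration 3: rows with parent_id in {5,8} -> chi (id 6, depth 3), zeta (id 9, depth 3), psi (id 11, depth 3).
Iteration 4: rows with parent_id in {6,9,11} -> omicron (id 7, depth 4), delta (id 10, depth 4).
Iteration 5: no rows with parent_id in {7,10}; recursion stops.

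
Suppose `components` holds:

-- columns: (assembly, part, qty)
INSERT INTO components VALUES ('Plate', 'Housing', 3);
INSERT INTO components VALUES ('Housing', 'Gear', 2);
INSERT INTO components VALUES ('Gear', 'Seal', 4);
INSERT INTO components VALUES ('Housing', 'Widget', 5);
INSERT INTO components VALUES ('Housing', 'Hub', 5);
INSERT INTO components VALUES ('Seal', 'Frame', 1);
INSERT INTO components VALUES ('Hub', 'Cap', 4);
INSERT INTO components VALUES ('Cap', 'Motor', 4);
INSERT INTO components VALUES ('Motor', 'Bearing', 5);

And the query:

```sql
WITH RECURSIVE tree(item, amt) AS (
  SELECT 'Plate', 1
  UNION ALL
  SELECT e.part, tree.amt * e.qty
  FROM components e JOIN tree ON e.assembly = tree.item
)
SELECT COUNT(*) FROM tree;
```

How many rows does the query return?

Base: (Plate, amt=1).
Iteration 1: components of {Plate} -> Housing = 1*3 = 3.
Iteration 2: components of {Housing} -> Gear = 3*2 = 6, Hub = 3*5 = 15, Widget = 3*5 = 15.
Iteration 3: components of {Gear,Hub,Widget} -> Cap = 15*4 = 60, Seal = 6*4 = 24.
Iteration 4: components of {Cap,Seal} -> Frame = 24*1 = 24, Motor = 60*4 = 240.
Iteration 5: components of {Frame,Motor} -> Bearing = 240*5 = 1200.
Iteration 6: no further components; recursion stops.
Total rows emitted: 10.

10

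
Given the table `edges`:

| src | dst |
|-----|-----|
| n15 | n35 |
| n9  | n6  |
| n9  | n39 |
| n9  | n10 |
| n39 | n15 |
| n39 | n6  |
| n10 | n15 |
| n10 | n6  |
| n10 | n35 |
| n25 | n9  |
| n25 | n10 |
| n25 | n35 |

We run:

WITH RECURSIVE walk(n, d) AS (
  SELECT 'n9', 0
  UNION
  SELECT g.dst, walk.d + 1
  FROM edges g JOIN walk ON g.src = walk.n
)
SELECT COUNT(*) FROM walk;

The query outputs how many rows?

8

Base: (n9, d=0).
Iteration 1: edges from {n9} -> (n10, d=1), (n39, d=1), (n6, d=1).
Iteration 2: edges from {n10,n39,n6} -> (n15, d=2), (n35, d=2), (n6, d=2). [UNION drops 2 duplicate row(s)]
Iteration 3: edges from {n15,n35,n6} -> (n35, d=3).
Iteration 4: no outgoing edges from {n35}; recursion stops.
Total rows emitted: 8.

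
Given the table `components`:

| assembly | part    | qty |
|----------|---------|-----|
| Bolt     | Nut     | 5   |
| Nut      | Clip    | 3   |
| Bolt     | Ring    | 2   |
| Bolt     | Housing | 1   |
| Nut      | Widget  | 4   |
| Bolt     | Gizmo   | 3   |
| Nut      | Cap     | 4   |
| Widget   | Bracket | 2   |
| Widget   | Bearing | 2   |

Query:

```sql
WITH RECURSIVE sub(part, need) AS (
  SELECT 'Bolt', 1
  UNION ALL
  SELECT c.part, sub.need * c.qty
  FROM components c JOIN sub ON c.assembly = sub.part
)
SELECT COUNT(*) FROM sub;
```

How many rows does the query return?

Base: (Bolt, need=1).
Iteration 1: components of {Bolt} -> Gizmo = 1*3 = 3, Housing = 1*1 = 1, Nut = 1*5 = 5, Ring = 1*2 = 2.
Iteration 2: components of {Gizmo,Housing,Nut,Ring} -> Cap = 5*4 = 20, Clip = 5*3 = 15, Widget = 5*4 = 20.
Iteration 3: components of {Cap,Clip,Widget} -> Bearing = 20*2 = 40, Bracket = 20*2 = 40.
Iteration 4: no further components; recursion stops.
Total rows emitted: 10.

10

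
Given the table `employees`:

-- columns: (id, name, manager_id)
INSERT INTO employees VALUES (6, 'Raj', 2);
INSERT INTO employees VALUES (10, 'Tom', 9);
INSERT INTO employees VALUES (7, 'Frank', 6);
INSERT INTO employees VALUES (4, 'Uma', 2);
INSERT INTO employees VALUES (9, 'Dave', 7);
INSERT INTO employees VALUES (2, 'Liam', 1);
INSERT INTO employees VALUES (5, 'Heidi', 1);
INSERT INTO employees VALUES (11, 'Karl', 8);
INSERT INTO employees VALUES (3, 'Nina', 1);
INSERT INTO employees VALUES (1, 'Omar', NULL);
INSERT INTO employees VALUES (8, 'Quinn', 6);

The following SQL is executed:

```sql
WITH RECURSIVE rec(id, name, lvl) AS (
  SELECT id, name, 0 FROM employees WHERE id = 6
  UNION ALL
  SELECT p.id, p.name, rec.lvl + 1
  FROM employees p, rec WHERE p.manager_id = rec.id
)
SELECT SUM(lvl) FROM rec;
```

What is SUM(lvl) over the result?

Base: id=6 (Raj) at lvl 0.
Iteration 1: rows with manager_id in {6} -> Frank (id 7, lvl 1), Quinn (id 8, lvl 1).
Iteration 2: rows with manager_id in {7,8} -> Dave (id 9, lvl 2), Karl (id 11, lvl 2).
Iteration 3: rows with manager_id in {9,11} -> Tom (id 10, lvl 3).
Iteration 4: no rows with manager_id in {10}; recursion stops.
SUM(lvl) = 0 + 1 + 1 + 2 + 2 + 3 = 9.

9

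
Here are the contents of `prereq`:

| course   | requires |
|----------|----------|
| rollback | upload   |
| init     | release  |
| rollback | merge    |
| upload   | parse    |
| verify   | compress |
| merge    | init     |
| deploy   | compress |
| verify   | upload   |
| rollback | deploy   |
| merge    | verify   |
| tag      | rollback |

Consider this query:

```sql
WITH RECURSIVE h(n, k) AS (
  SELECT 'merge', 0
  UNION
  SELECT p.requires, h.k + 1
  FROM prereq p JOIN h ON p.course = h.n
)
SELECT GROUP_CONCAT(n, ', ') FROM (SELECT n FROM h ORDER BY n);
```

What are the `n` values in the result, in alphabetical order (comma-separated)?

compress, init, merge, parse, release, upload, verify

Base: (merge, k=0).
Iteration 1: edges from {merge} -> (init, k=1), (verify, k=1).
Iteration 2: edges from {init,verify} -> (compress, k=2), (release, k=2), (upload, k=2).
Iteration 3: edges from {compress,release,upload} -> (parse, k=3).
Iteration 4: no outgoing edges from {parse}; recursion stops.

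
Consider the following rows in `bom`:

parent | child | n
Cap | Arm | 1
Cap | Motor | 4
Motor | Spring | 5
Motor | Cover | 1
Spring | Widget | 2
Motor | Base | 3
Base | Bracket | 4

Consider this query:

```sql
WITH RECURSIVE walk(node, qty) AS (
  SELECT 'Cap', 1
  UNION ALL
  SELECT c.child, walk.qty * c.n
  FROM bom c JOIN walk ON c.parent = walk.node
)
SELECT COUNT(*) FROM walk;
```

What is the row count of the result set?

8

Base: (Cap, qty=1).
Iteration 1: components of {Cap} -> Arm = 1*1 = 1, Motor = 1*4 = 4.
Iteration 2: components of {Arm,Motor} -> Base = 4*3 = 12, Cover = 4*1 = 4, Spring = 4*5 = 20.
Iteration 3: components of {Base,Cover,Spring} -> Bracket = 12*4 = 48, Widget = 20*2 = 40.
Iteration 4: no further components; recursion stops.
Total rows emitted: 8.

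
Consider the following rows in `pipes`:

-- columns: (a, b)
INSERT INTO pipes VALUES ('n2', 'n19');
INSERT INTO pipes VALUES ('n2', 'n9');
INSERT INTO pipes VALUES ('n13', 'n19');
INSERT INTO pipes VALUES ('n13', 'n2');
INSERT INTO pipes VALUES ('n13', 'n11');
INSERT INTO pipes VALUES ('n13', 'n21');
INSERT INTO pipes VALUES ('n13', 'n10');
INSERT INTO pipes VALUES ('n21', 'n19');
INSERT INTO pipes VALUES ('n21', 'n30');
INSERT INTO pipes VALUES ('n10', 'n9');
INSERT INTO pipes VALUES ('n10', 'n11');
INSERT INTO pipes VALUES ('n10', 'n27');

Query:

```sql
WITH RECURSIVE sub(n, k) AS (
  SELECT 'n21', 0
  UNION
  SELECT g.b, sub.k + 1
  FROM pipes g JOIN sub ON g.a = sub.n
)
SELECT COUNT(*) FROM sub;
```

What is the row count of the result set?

3

Base: (n21, k=0).
Iteration 1: edges from {n21} -> (n19, k=1), (n30, k=1).
Iteration 2: no outgoing edges from {n19,n30}; recursion stops.
Total rows emitted: 3.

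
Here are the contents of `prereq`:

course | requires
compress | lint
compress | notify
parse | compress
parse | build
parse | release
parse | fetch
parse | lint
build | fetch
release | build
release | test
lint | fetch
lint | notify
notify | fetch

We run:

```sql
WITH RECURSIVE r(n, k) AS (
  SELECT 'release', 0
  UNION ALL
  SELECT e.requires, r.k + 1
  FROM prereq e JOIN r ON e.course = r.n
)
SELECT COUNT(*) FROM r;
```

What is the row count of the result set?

Base: (release, k=0).
Iteration 1: edges from {release} -> (build, k=1), (test, k=1).
Iteration 2: edges from {build,test} -> (fetch, k=2).
Iteration 3: no outgoing edges from {fetch}; recursion stops.
Total rows emitted: 4.

4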